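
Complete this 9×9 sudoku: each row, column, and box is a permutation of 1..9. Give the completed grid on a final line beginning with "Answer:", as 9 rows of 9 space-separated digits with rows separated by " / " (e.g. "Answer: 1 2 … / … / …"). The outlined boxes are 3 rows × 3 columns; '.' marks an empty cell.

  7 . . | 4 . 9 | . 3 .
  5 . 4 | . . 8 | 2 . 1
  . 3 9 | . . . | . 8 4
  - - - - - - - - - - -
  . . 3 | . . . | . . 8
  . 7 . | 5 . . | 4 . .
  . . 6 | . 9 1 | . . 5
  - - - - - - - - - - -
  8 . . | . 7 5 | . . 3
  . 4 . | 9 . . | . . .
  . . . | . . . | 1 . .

Step 1. [r1c9∈{6}] r1c9 is down to just 6 ⇒ r1c9=6.
Step 2. [r2c2∈{6}] r2c2's peers cover all but 6 ⇒ r2c2=6.
Step 3. [r2c8∈{7,9}] across row 2, 9 lands solely at r2c8 ⇒ r2c8=9.
Step 4. [r3c7∈{5,7}] across box 3, 7 lands solely at r3c7, so r3c7=7.
Step 5. [r4c6∈{2,4,6,7}] across col 6, 7 lands solely at r4c6. So r4c6=7.
Step 6. [r9c6∈{2,3,4,6}] in col 6, 4 fits only at r9c6 ⇒ r9c6=4.
Step 7. [r2c5∈{3}] r2c5's peers cover all but 3. So r2c5=3.
Step 8. [r5c6∈{2,3,6}] r5c6 is the only open cell in row 5 admitting 3, so r5c6=3.
Step 9. [r3c5∈{1,2,5,6}] across row 3, 5 lands solely at r3c5. So r3c5=5.
Step 10. [r4c2∈{1,2,5,9}] row 4 places 5 nowhere but r4c2 ⇒ r4c2=5.
Step 11. [r9c4∈{2,3,6,8}] in col 4, 3 fits only at r9c4 ⇒ r9c4=3.
Step 12. [r9c5∈{2,6,8}] across row 9, 8 lands solely at r9c5 ⇒ r9c5=8.
Step 13. [r5c3∈{1,2,8}] 8 has one home in row 5: r5c3 ⇒ r5c3=8.
Step 14. [r6c2∈{2}] nothing but 2 survives at r6c2 ⇒ r6c2=2.
Step 15. [r4c5∈{2,4,6}] col 5 places 4 nowhere but r4c5, so r4c5=4.
Step 16. [r8c1∈{1,2,3,6}] across row 8, 3 lands solely at r8c1. So r8c1=3.
Step 17. [r9c1∈{2,6,9}] r9c1 is the only open cell in col 1 admitting 6. So r9c1=6.
Step 18. [r3c1∈{1,2}] r3c1 is the only open cell in col 1 admitting 2 ⇒ r3c1=2.
Step 19. [r8c6∈{2,6}] r8c6 is the only open cell in col 6 admitting 2. So r8c6=2.
Step 20. [r1c3∈{1}] r1c3's peers cover all but 1, so r1c3=1.
Step 21. [r8c9∈{7}] only 7 remains possible at r8c9 ⇒ r8c9=7.
Step 22. [r8c3∈{5}] only 5 remains possible at r8c3. So r8c3=5.
Step 23. [r8c8∈{6}] r8c8's peers cover all but 6. So r8c8=6.
Step 24. [r7c4∈{1,6}] 6 has one home in row 7: r7c4 ⇒ r7c4=6.
Step 25. [r7c7∈{9}] r7c7 is down to just 9, so r7c7=9.
Step 26. [r9c9∈{2}] r9c9 has the single candidate 2 ⇒ r9c9=2.
Step 27. [r4c4∈{2}] only 2 remains possible at r4c4. So r4c4=2.
Step 28. [r4c8∈{1}] nothing but 1 survives at r4c8, so r4c8=1.
Step 29. [r5c9∈{9}] r5c9 has the single candidate 9, so r5c9=9.
Step 30. [r5c5∈{6}] r5c5's peers cover all but 6 ⇒ r5c5=6.
Step 31. [r8c5∈{1}] r8c5 has the single candidate 1, so r8c5=1.
Step 32. [r3c6∈{6}] r3c6's peers cover all but 6, so r3c6=6.
Step 33. [r4c7∈{6}] only 6 remains possible at r4c7 ⇒ r4c7=6.
Step 34. [r9c8∈{5}] only 5 remains possible at r9c8 ⇒ r9c8=5.
Step 35. [r1c7∈{5}] nothing but 5 survives at r1c7. So r1c7=5.
Step 36. [r1c5∈{2}] r1c5's peers cover all but 2 ⇒ r1c5=2.
Step 37. [r9c2∈{9}] r9c2 has the single candidate 9, so r9c2=9.
Step 38. [r5c8∈{2}] r5c8 has the single candidate 2. So r5c8=2.
Step 39. [r5c1∈{1}] r5c1's peers cover all but 1, so r5c1=1.
Step 40. [r7c2∈{1}] only 1 remains possible at r7c2 ⇒ r7c2=1.
Step 41. [r8c7∈{8}] r8c7 has the single candidate 8, so r8c7=8.
Step 42. [r6c8∈{7}] r6c8 has the single candidate 7. So r6c8=7.
Step 43. [r1c2∈{8}] nothing but 8 survives at r1c2. So r1c2=8.
Step 44. [r3c4∈{1}] r3c4 has the single candidate 1. So r3c4=1.
Step 45. [r6c1∈{4}] nothing but 4 survives at r6c1, so r6c1=4.
Step 46. [r7c3∈{2}] r7c3 has the single candidate 2, so r7c3=2.
Step 47. [r2c4∈{7}] nothing but 7 survives at r2c4. So r2c4=7.
Step 48. [r6c7∈{3}] r6c7 is down to just 3, so r6c7=3.
Step 49. [r7c8∈{4}] only 4 remains possible at r7c8 ⇒ r7c8=4.
Step 50. [r4c1∈{9}] nothing but 9 survives at r4c1 ⇒ r4c1=9.
Step 51. [r9c3∈{7}] r9c3 is down to just 7 ⇒ r9c3=7.
Step 52. [r6c4∈{8}] nothing but 8 survives at r6c4 ⇒ r6c4=8.

Answer: 7 8 1 4 2 9 5 3 6 / 5 6 4 7 3 8 2 9 1 / 2 3 9 1 5 6 7 8 4 / 9 5 3 2 4 7 6 1 8 / 1 7 8 5 6 3 4 2 9 / 4 2 6 8 9 1 3 7 5 / 8 1 2 6 7 5 9 4 3 / 3 4 5 9 1 2 8 6 7 / 6 9 7 3 8 4 1 5 2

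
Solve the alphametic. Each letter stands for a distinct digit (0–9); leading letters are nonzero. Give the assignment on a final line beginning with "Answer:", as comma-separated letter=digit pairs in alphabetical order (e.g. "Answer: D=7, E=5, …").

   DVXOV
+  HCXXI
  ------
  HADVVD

Step 1. [col 1: V + I ≡ D (mod 10)] several values work for I in column 1 (V + I ≡ D (mod 10), carry-in 0); try I=4, so I=4.
Step 2. [col 1: V + I ≡ D (mod 10)] column 1 (V + I ≡ D (mod 10), carry-in 0) doesn't pin D yet; pick D=9 and continue. So D=9.
Step 3. [col 1: V + I ≡ D (mod 10)] from column 1 (I=4, D=9, carry-in 0, digits 4,9 already taken and all letters distinct): V must equal 5 ⇒ V=5.
Step 4. [col 2: O + X ≡ V (mod 10)] O=8 is one option consistent with column 2 (O + X ≡ V (mod 10), carry-in 0) — take it ⇒ O=8.
Step 5. [col 2: O + X ≡ V (mod 10)] in column 2 we have O+X≡V with carry-in 0; given O=8, V=5 and digits 4,5,8,9 already taken and all letters distinct, that pins X to 7 ⇒ X=7.
Step 6. [H] H is the leading digit of a 6-digit sum of two 5-digit numbers; the final carry is exactly 1. So H=1.
Step 7. [col 4: V + C ≡ D (mod 10)] from column 4 (V=5, D=9, carry-in 1, digits 1,4,5,7,8,9 already taken and all letters distinct): C must equal 3 ⇒ C=3.
Step 8. [col 5: D + H ≡ A (mod 10)] column 5: given D=9, H=1, carry-in 0, and digits 1,3,4,5,7,8,9 already taken and all letters distinct, D+H≡A (mod 10) forces A=0 ⇒ A=0.

Answer: A=0, C=3, D=9, H=1, I=4, O=8, V=5, X=7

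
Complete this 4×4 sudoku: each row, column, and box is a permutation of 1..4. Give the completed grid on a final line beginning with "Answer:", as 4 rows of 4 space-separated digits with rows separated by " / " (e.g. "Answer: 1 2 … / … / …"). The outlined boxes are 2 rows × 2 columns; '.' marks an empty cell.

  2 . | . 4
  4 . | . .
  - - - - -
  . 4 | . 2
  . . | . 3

Step 1. [r3c3∈{1}] only 1 remains possible at r3c3. So r3c3=1.
Step 2. [r1c2∈{1,3}] r1c2 is the only open cell in row 1 admitting 1, so r1c2=1.
Step 3. [r1c3∈{3}] r1c3's peers cover all but 3. So r1c3=3.
Step 4. [r4c3∈{4}] r4c3's peers cover all but 4 ⇒ r4c3=4.
Step 5. [r2c4∈{1}] r2c4 has the single candidate 1, so r2c4=1.
Step 6. [r4c2∈{2}] r4c2 is down to just 2. So r4c2=2.
Step 7. [r2c2∈{3}] r2c2 has the single candidate 3. So r2c2=3.
Step 8. [r3c1∈{3}] r3c1's peers cover all but 3 ⇒ r3c1=3.
Step 9. [r4c1∈{1}] r4c1 is down to just 1, so r4c1=1.
Step 10. [r2c3∈{2}] only 2 remains possible at r2c3. So r2c3=2.

Answer: 2 1 3 4 / 4 3 2 1 / 3 4 1 2 / 1 2 4 3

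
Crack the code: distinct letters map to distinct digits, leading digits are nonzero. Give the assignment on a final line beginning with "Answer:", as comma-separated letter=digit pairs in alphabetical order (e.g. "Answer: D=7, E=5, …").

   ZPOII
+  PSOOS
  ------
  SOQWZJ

Step 1. [col 1: I + S ≡ J (mod 10)] no forcing yet in column 1 (carry-in 0); S=1 is free and consistent — try it, so S=1.
Step 2. [col 1: I + S ≡ J (mod 10)] J=4 is one option consistent with column 1 (I + S ≡ J (mod 10), carry-in 0) — take it. So J=4.
Step 3. [col 1: I + S ≡ J (mod 10)] column 1 reads I+S+carry(0)=J with S=1, J=4; with digits 1,4 already taken and all letters distinct, the only value for I is 3 ⇒ I=3.
Step 4. [col 2: I + O ≡ Z (mod 10)] Z=8 is one option consistent with column 2 (I + O ≡ Z (mod 10), carry-in 0) — take it. So Z=8.
Step 5. [col 2: I + O ≡ Z (mod 10)] column 2 reads I+O+carry(0)=Z with I=3, Z=8; with digits 1,3,4,8 already taken and all letters distinct, the only value for O is 5, so O=5.
Step 6. [col 3: O + O ≡ W (mod 10)] in column 3 we have O+O≡W with carry-in 0; given O=5 and digits 1,3,4,5,8 already taken and all letters distinct, that pins W to 0. So W=0.
Step 7. [col 4: P + S ≡ Q (mod 10)] in column 4 we have P+S≡Q with carry-in 1; given S=1 and digits 0,1,3,4,5,8 already taken and all letters distinct, that pins P to 7. So P=7.
Step 8. [col 4: P + S ≡ Q (mod 10)] in column 4 we have P+S≡Q with carry-in 1; given P=7, S=1 and digits 0,1,3,4,5,7,8 already taken and all letters distinct, that pins Q to 9, so Q=9.

Answer: I=3, J=4, O=5, P=7, Q=9, S=1, W=0, Z=8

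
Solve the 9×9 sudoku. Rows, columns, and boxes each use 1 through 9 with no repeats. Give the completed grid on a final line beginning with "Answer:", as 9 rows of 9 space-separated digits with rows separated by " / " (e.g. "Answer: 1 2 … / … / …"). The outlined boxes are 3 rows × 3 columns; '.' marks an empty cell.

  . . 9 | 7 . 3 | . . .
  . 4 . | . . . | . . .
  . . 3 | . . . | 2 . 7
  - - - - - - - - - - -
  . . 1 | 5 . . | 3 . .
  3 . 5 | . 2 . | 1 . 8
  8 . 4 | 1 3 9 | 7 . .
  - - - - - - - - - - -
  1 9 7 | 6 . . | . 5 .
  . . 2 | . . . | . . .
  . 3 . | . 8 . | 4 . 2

Step 1. [r5c8∈{4,6,9}] in row 5, 9 fits only at r5c8 ⇒ r5c8=9.
Step 2. [r7c5∈{4}] only 4 remains possible at r7c5. So r7c5=4.
Step 3. [r2c3∈{6,8}] in col 3, 8 fits only at r2c3 ⇒ r2c3=8.
Step 4. [r2c1∈{2,5,6,7}] row 2 places 7 nowhere but r2c1. So r2c1=7.
Step 5. [r9c3∈{6}] r9c3's peers cover all but 6 ⇒ r9c3=6.
Step 6. [r9c1∈{5}] r9c1 is down to just 5 ⇒ r9c1=5.
Step 7. [r3c1∈{6}] r3c1 is down to just 6 ⇒ r3c1=6.
Step 8. [r3c4∈{4,8,9}] r3c4 is the only open cell in col 4 admitting 8. So r3c4=8.
Step 9. [r3c5∈{1,5,9}] across row 3, 9 lands solely at r3c5. So r3c5=9.
Step 10. [r3c6∈{1,4,5}] across box 2, 4 lands solely at r3c6. So r3c6=4.
Step 11. [r3c8∈{1}] r3c8's peers cover all but 1. So r3c8=1.
Step 12. [r8c9∈{1,3,6,9}] in col 9, 1 fits only at r8c9 ⇒ r8c9=1.
Step 13. [r2c9∈{3,5,6,9}] in col 9, 9 fits only at r2c9. So r2c9=9.
Step 14. [r7c7∈{8}] r7c7's peers cover all but 8 ⇒ r7c7=8.
Step 15. [r1c2∈{1,2,5}] r1c2 is the only open cell in col 2 admitting 1. So r1c2=1.
Step 16. [r2c5∈{1,5,6}] 1 has one home in col 5: r2c5 ⇒ r2c5=1.
Step 17. [r4c6∈{6,7,8}] across row 4, 8 lands solely at r4c6, so r4c6=8.
Step 18. [r6c9∈{5,6}] 5 has one home in row 6: r6c9. So r6c9=5.
Step 19. [r2c8∈{3,6}] row 2 places 3 nowhere but r2c8, so r2c8=3.
Step 20. [r9c8∈{7}] r9c8's peers cover all but 7. So r9c8=7.
Step 21. [r8c8∈{6}] only 6 remains possible at r8c8. So r8c8=6.
Step 22. [r4c9∈{4,6}] 6 has one home in box 6: r4c9, so r4c9=6.
Step 23. [r4c5∈{7}] nothing but 7 survives at r4c5 ⇒ r4c5=7.
Step 24. [r1c5∈{5,6}] in col 5, 6 fits only at r1c5. So r1c5=6.
Step 25. [r4c2∈{2}] r4c2 has the single candidate 2. So r4c2=2.
Step 26. [r2c6∈{2,5}] r2c6 is the only open cell in box 2 admitting 5 ⇒ r2c6=5.
Step 27. [r8c4∈{3,9}] r8c4 is the only open cell in row 8 admitting 3. So r8c4=3.
Step 28. [r5c2∈{6,7}] row 5 places 7 nowhere but r5c2, so r5c2=7.
Step 29. [r1c8∈{4,8}] r1c8 is the only open cell in row 1 admitting 8, so r1c8=8.
Step 30. [r4c1∈{9}] r4c1's peers cover all but 9, so r4c1=9.
Step 31. [r1c9∈{4}] r1c9 is down to just 4 ⇒ r1c9=4.
Step 32. [r2c4∈{2}] r2c4's peers cover all but 2. So r2c4=2.
Step 33. [r8c6∈{7}] r8c6 is down to just 7 ⇒ r8c6=7.
Step 34. [r9c4∈{9}] only 9 remains possible at r9c4. So r9c4=9.
Step 35. [r1c7∈{5}] r1c7's peers cover all but 5, so r1c7=5.
Step 36. [r9c6∈{1}] nothing but 1 survives at r9c6, so r9c6=1.
Step 37. [r1c1∈{2}] r1c1 is down to just 2 ⇒ r1c1=2.
Step 38. [r6c2∈{6}] r6c2 is down to just 6 ⇒ r6c2=6.
Step 39. [r3c2∈{5}] nothing but 5 survives at r3c2, so r3c2=5.
Step 40. [r8c1∈{4}] nothing but 4 survives at r8c1. So r8c1=4.
Step 41. [r8c2∈{8}] only 8 remains possible at r8c2 ⇒ r8c2=8.
Step 42. [r5c6∈{6}] r5c6 has the single candidate 6 ⇒ r5c6=6.
Step 43. [r7c6∈{2}] r7c6 is down to just 2. So r7c6=2.
Step 44. [r2c7∈{6}] nothing but 6 survives at r2c7 ⇒ r2c7=6.
Step 45. [r5c4∈{4}] r5c4 is down to just 4 ⇒ r5c4=4.
Step 46. [r8c5∈{5}] only 5 remains possible at r8c5. So r8c5=5.
Step 47. [r4c8∈{4}] r4c8's peers cover all but 4. So r4c8=4.
Step 48. [r6c8∈{2}] r6c8 is down to just 2. So r6c8=2.
Step 49. [r7c9∈{3}] r7c9's peers cover all but 3, so r7c9=3.
Step 50. [r8c7∈{9}] r8c7 is down to just 9 ⇒ r8c7=9.

Answer: 2 1 9 7 6 3 5 8 4 / 7 4 8 2 1 5 6 3 9 / 6 5 3 8 9 4 2 1 7 / 9 2 1 5 7 8 3 4 6 / 3 7 5 4 2 6 1 9 8 / 8 6 4 1 3 9 7 2 5 / 1 9 7 6 4 2 8 5 3 / 4 8 2 3 5 7 9 6 1 / 5 3 6 9 8 1 4 7 2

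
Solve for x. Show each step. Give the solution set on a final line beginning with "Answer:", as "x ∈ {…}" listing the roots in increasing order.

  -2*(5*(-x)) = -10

Step 1. [-2*(5*(-x)) = -10] leading coefficient -2: divide by -2, so div: 5*(-x) = 5.
Step 2. [5*(-x) = 5] LHS = 5·(…); ÷5 both sides. So div: -x = 1.
Step 3. [-x = 1] flip signs both sides, so neg: x = -1.

Answer: x ∈ {-1}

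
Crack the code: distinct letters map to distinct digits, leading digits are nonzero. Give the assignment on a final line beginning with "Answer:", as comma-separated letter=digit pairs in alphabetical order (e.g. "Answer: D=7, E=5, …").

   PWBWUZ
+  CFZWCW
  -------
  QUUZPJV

Step 1. [Q] Q is the leading digit of a 7-digit sum of two 6-digit numbers; the final carry is exactly 1, so Q=1.
Step 2. [col 1: Z + W ≡ V (mod 10)] column 1 (Z + W ≡ V (mod 10), carry-in 0) doesn't pin W yet; pick W=4 and continue, so W=4.
Step 3. [col 1: Z + W ≡ V (mod 10)] several values work for Z in column 1 (Z + W ≡ V (mod 10), carry-in 0); try Z=2 ⇒ Z=2.
Step 4. [col 1: Z + W ≡ V (mod 10)] from column 1 (Z=2, W=4, carry-in 0, digits 1,2,4 already taken and all letters distinct): V must equal 6 ⇒ V=6.
Step 5. [col 2: U + C ≡ J (mod 10)] column 2 (U + C ≡ J (mod 10), carry-in 0) doesn't pin U yet; pick U=7 and continue. So U=7.
Step 6. [col 2: U + C ≡ J (mod 10)] several values work for J in column 2 (U + C ≡ J (mod 10), carry-in 0); try J=5 ⇒ J=5.
Step 7. [col 2: U + C ≡ J (mod 10)] from column 2 (U=7, J=5, carry-in 0, digits 1,2,4,5,6,7 already taken and all letters distinct): C must equal 8 ⇒ C=8.
Step 8. [col 3: W + W ≡ P (mod 10)] column 3: given W=4, carry-in 1, and digits 1,2,4,5,6,7,8 already taken and all letters distinct, W+W≡P (mod 10) forces P=9. So P=9.
Step 9. [col 4: B + Z ≡ Z (mod 10)] in column 4 we have B+Z≡Z with carry-in 0; given Z=2 and digits 1,2,4,5,6,7,8,9 already taken and all letters distinct, that pins B to 0 ⇒ B=0.
Step 10. [col 5: W + F ≡ U (mod 10)] column 5 reads W+F+carry(0)=U with W=4, U=7; with digits 0,1,2,4,5,6,7,8,9 already taken and all letters distinct, the only value for F is 3. So F=3.

Answer: B=0, C=8, F=3, J=5, P=9, Q=1, U=7, V=6, W=4, Z=2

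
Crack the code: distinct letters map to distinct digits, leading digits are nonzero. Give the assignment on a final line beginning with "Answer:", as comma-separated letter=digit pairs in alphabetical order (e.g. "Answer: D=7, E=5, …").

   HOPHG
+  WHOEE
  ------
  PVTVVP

Step 1. [col 1: G + E ≡ P (mod 10)] column 1 (G + E ≡ P (mod 10), carry-in 0) doesn't pin P yet; pick P=1 and continue. So P=1.
Step 2. [col 1: G + E ≡ P (mod 10)] G=3 is one option consistent with column 1 (G + E ≡ P (mod 10), carry-in 0) — take it ⇒ G=3.
Step 3. [col 1: G + E ≡ P (mod 10)] in column 1 we have G+E≡P with carry-in 0; given G=3, P=1 and digits 1,3 already taken and all letters distinct, that pins E to 8. So E=8.
Step 4. [col 2: H + E ≡ V (mod 10)] no forcing yet in column 2 (carry-in 1); H=5 is free and consistent — try it. So H=5.
Step 5. [col 2: H + E ≡ V (mod 10)] column 2: given H=5, E=8, carry-in 1, and digits 1,3,5,8 already taken and all letters distinct, H+E≡V (mod 10) forces V=4. So V=4.
Step 6. [col 3: P + O ≡ V (mod 10)] in column 3 we have P+O≡V with carry-in 1; given P=1, V=4 and digits 1,3,4,5,8 already taken and all letters distinct, that pins O to 2. So O=2.
Step 7. [col 4: O + H ≡ T (mod 10)] from column 4 (O=2, H=5, carry-in 0, digits 1,2,3,4,5,8 already taken and all letters distinct): T must equal 7, so T=7.
Step 8. [col 5: H + W ≡ V (mod 10)] column 5 reads H+W+carry(0)=V with H=5, V=4; with digits 1,2,3,4,5,7,8 already taken and all letters distinct, the only value for W is 9 ⇒ W=9.

Answer: E=8, G=3, H=5, O=2, P=1, T=7, V=4, W=9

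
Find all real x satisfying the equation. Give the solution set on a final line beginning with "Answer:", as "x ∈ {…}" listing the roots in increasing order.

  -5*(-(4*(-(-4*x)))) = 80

Step 1. [-5*(-(4*(-(-4*x)))) = 80] -5·(inner) — divide through by -5. So div: -(4*(-(-4*x))) = -16.
Step 2. [-(4*(-(-4*x))) = -16] flip signs both sides. So neg: 4*(-(-4*x)) = 16.
Step 3. [4*(-(-4*x)) = 16] divide by the outer 4 ⇒ div: -(-4*x) = 4.
Step 4. [-(-4*x) = 4] LHS negated; negate both sides. So neg: -4*x = -4.
Step 5. [-4*x = -4] LHS = -4·(…); ÷-4 both sides, so div: x = 1.

Answer: x ∈ {1}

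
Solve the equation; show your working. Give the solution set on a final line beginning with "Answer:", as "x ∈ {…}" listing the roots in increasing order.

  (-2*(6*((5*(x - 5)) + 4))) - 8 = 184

Step 1. [(-2*(6*((5*(x - 5)) + 4))) - 8 = 184] peel the -8: add 8 from each side, so sub: -2*(6*((5*(x - 5)) + 4)) = 192.
Step 2. [-2*(6*((5*(x - 5)) + 4)) = 192] divide by the outer -2, so div: 6*((5*(x - 5)) + 4) = -96.
Step 3. [6*((5*(x - 5)) + 4) = -96] 6 out front; divide by 6, so div: (5*(x - 5)) + 4 = -16.
Step 4. [(5*(x - 5)) + 4 = -16] +4 is outermost — subtract 4 both sides, so sub: 5*(x - 5) = -20.
Step 5. [5*(x - 5) = -20] divide by the outer 5. So div: x - 5 = -4.
Step 6. [x - 5 = -4] peel the -5: add 5 from each side, so sub: x = 1.

Answer: x ∈ {1}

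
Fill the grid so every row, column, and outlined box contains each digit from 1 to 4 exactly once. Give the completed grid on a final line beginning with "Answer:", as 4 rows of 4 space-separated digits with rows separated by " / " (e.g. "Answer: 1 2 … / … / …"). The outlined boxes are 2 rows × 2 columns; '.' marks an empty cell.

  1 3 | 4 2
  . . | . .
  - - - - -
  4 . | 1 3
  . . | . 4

Step 1. [r3c2∈{2}] nothing but 2 survives at r3c2. So r3c2=2.
Step 2. [r2c1∈{2}] r2c1 is down to just 2 ⇒ r2c1=2.
Step 3. [r4c1∈{3}] r4c1 is down to just 3, so r4c1=3.
Step 4. [r2c2∈{4}] r2c2's peers cover all but 4, so r2c2=4.
Step 5. [r2c3∈{3}] nothing but 3 survives at r2c3, so r2c3=3.
Step 6. [r2c4∈{1}] nothing but 1 survives at r2c4, so r2c4=1.
Step 7. [r4c3∈{2}] r4c3 has the single candidate 2 ⇒ r4c3=2.
Step 8. [r4c2∈{1}] r4c2 has the single candidate 1 ⇒ r4c2=1.

Answer: 1 3 4 2 / 2 4 3 1 / 4 2 1 3 / 3 1 2 4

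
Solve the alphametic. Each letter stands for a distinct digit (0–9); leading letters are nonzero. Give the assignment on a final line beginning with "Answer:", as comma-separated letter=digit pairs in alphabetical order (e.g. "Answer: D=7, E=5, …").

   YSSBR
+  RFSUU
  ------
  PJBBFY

Step 1. [col 1: R + U ≡ Y (mod 10)] several values work for U in column 1 (R + U ≡ Y (mod 10), carry-in 0); try U=6. So U=6.
Step 2. [col 1: R + U ≡ Y (mod 10)] no forcing yet in column 1 (carry-in 0); R=2 is free and consistent — try it, so R=2.
Step 3. [col 1: R + U ≡ Y (mod 10)] column 1: given R=2, U=6, carry-in 0, and digits 2,6 already taken and all letters distinct, R+U≡Y (mod 10) forces Y=8, so Y=8.
Step 4. [P] the sum has 6 digits but both addends have 5; that extra leading digit P is the final carry, namely 1. So P=1.
Step 5. [col 2: B + U ≡ F (mod 10)] no forcing yet in column 2 (carry-in 0); B=9 is free and consistent — try it ⇒ B=9.
Step 6. [col 2: B + U ≡ F (mod 10)] column 2 reads B+U+carry(0)=F with B=9, U=6; with digits 1,2,6,8,9 already taken and all letters distinct, the only value for F is 5. So F=5.
Step 7. [col 3: S + S ≡ B (mod 10)] from column 3 (B=9, carry-in 1, digits 1,2,5,6,8,9 already taken and all letters distinct): S must equal 4. So S=4.
Step 8. [col 5: Y + R ≡ J (mod 10)] column 5 reads Y+R+carry(0)=J with Y=8, R=2; with digits 1,2,4,5,6,8,9 already taken and all letters distinct, the only value for J is 0 ⇒ J=0.

Answer: B=9, F=5, J=0, P=1, R=2, S=4, U=6, Y=8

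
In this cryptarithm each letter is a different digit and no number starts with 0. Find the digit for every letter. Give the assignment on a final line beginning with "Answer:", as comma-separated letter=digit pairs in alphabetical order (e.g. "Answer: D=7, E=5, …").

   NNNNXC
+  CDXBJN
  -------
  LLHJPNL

Step 1. [col 1: C + N ≡ L (mod 10)] several values work for L in column 1 (C + N ≡ L (mod 10), carry-in 0); try L=1 ⇒ L=1.
Step 2. [col 1: C + N ≡ L (mod 10)] several values work for C in column 1 (C + N ≡ L (mod 10), carry-in 0); try C=6 ⇒ C=6.
Step 3. [col 1: C + N ≡ L (mod 10)] column 1: given C=6, L=1, carry-in 0, and digits 1,6 already taken and all letters distinct, C+N≡L (mod 10) forces N=5. So N=5.
Step 4. [col 2: X + J ≡ N (mod 10)] several values work for J in column 2 (X + J ≡ N (mod 10), carry-in 1); try J=0. So J=0.
Step 5. [col 2: X + J ≡ N (mod 10)] column 2: given J=0, N=5, carry-in 1, and digits 0,1,5,6 already taken and all letters distinct, X+J≡N (mod 10) forces X=4. So X=4.
Step 6. [col 3: N + B ≡ P (mod 10)] P=2 is one option consistent with column 3 (N + B ≡ P (mod 10), carry-in 0) — take it, so P=2.
Step 7. [col 3: N + B ≡ P (mod 10)] column 3: given N=5, P=2, carry-in 0, and digits 0,1,2,4,5,6 already taken and all letters distinct, N+B≡P (mod 10) forces B=7. So B=7.
Step 8. [col 5: N + D ≡ H (mod 10)] column 5 reads N+D+carry(1)=H with N=5; with digits 0,1,2,4,5,6,7 already taken and all letters distinct, the only value for H is 9, so H=9.
Step 9. [col 5: N + D ≡ H (mod 10)] column 5 reads N+D+carry(1)=H with N=5, H=9; with digits 0,1,2,4,5,6,7,9 already taken and all letters distinct, the only value for D is 3, so D=3.

Answer: B=7, C=6, D=3, H=9, J=0, L=1, N=5, P=2, X=4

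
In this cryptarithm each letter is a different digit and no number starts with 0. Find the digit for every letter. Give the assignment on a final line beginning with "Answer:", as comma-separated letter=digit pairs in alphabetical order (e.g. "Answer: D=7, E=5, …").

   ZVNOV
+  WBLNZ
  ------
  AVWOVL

Step 1. [col 1: V + Z ≡ L (mod 10)] several values work for L in column 1 (V + Z ≡ L (mod 10), carry-in 0); try L=5. So L=5.
Step 2. [col 1: V + Z ≡ L (mod 10)] Z=3 is one option consistent with column 1 (V + Z ≡ L (mod 10), carry-in 0) — take it. So Z=3.
Step 3. [A] A is the leading digit of a 6-digit sum of two 5-digit numbers; the final carry is exactly 1. So A=1.
Step 4. [col 1: V + Z ≡ L (mod 10)] column 1 reads V+Z+carry(0)=L with Z=3, L=5; with digits 1,3,5 already taken and all letters distinct, the only value for V is 2 ⇒ V=2.
Step 5. [col 2: O + N ≡ V (mod 10)] column 2 (O + N ≡ V (mod 10), carry-in 0) doesn't pin O yet; pick O=4 and continue ⇒ O=4.
Step 6. [col 2: O + N ≡ V (mod 10)] from column 2 (O=4, V=2, carry-in 0, digits 1,2,3,4,5 already taken and all letters distinct): N must equal 8, so N=8.
Step 7. [col 4: V + B ≡ W (mod 10)] no forcing yet in column 4 (carry-in 1); B=6 is free and consistent — try it. So B=6.
Step 8. [col 4: V + B ≡ W (mod 10)] in column 4 we have V+B≡W with carry-in 1; given V=2, B=6 and digits 1,2,3,4,5,6,8 already taken and all letters distinct, that pins W to 9 ⇒ W=9.

Answer: A=1, B=6, L=5, N=8, O=4, V=2, W=9, Z=3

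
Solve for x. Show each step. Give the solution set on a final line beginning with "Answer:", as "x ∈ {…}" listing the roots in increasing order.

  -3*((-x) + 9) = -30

Step 1. [-3*((-x) + 9) = -30] divide by the outer -3. So div: (-x) + 9 = 10.
Step 2. [(-x) + 9 = 10] +9 is outermost — subtract 9 both sides, so sub: -x = 1.
Step 3. [-x = 1] flip signs both sides. So neg: x = -1.

Answer: x ∈ {-1}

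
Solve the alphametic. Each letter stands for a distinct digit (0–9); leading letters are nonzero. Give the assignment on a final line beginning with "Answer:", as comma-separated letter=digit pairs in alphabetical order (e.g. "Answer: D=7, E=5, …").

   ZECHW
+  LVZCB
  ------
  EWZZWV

Step 1. [col 1: W + B ≡ V (mod 10)] several values work for V in column 1 (W + B ≡ V (mod 10), carry-in 0); try V=5. So V=5.
Step 2. [col 1: W + B ≡ V (mod 10)] no forcing yet in column 1 (carry-in 0); W=3 is free and consistent — try it, so W=3.
Step 3. [col 1: W + B ≡ V (mod 10)] in column 1 we have W+B≡V with carry-in 0; given W=3, V=5 and digits 3,5 already taken and all letters distinct, that pins B to 2 ⇒ B=2.
Step 4. [E] E is the leading digit of a 6-digit sum of two 5-digit numbers; the final carry is exactly 1, so E=1.
Step 5. [col 2: H + C ≡ W (mod 10)] no forcing yet in column 2 (carry-in 0); C=9 is free and consistent — try it. So C=9.
Step 6. [col 2: H + C ≡ W (mod 10)] from column 2 (C=9, W=3, carry-in 0, digits 1,2,3,5,9 already taken and all letters distinct): H must equal 4, so H=4.
Step 7. [col 3: C + Z ≡ Z (mod 10)] several values work for Z in column 3 (C + Z ≡ Z (mod 10), carry-in 1); try Z=7 ⇒ Z=7.
Step 8. [col 5: Z + L ≡ W (mod 10)] column 5 reads Z+L+carry(0)=W with Z=7, W=3; with digits 1,2,3,4,5,7,9 already taken and all letters distinct, the only value for L is 6, so L=6.

Answer: B=2, C=9, E=1, H=4, L=6, V=5, W=3, Z=7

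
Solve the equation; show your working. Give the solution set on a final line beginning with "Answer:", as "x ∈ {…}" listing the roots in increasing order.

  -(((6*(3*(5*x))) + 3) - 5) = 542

Step 1. [-(((6*(3*(5*x))) + 3) - 5) = 542] leading − — multiply by −1, so neg: ((6*(3*(5*x))) + 3) - 5 = -542.
Step 2. [((6*(3*(5*x))) + 3) - 5 = -542] add 5: x sits inside (… - 5) ⇒ sub: (6*(3*(5*x))) + 3 = -537.
Step 3. [(6*(3*(5*x))) + 3 = -537] 3 comes off first (subtract 3) ⇒ sub: 6*(3*(5*x)) = -540.
Step 4. [6*(3*(5*x)) = -540] 6·(inner) — divide through by 6 ⇒ div: 3*(5*x) = -90.
Step 5. [3*(5*x) = -90] 3 out front; divide by 3 ⇒ div: 5*x = -30.
Step 6. [5*x = -30] 5 out front; divide by 5 ⇒ div: x = -6.

Answer: x ∈ {-6}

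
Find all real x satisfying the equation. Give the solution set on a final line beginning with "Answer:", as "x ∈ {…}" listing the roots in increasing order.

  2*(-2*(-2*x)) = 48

Step 1. [2*(-2*(-2*x)) = 48] 2 out front; divide by 2. So div: -2*(-2*x) = 24.
Step 2. [-2*(-2*x) = 24] LHS = -2·(…); ÷-2 both sides, so div: -2*x = -12.
Step 3. [-2*x = -12] leading coefficient -2: divide by -2. So div: x = 6.

Answer: x ∈ {6}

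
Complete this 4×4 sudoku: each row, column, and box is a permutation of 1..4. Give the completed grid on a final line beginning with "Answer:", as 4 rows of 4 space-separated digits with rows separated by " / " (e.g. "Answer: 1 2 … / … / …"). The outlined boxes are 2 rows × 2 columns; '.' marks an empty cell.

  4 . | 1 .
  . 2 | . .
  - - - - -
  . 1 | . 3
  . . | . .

Step 1. [r3c3∈{2,4}] across row 3, 4 lands solely at r3c3, so r3c3=4.
Step 2. [r4c3∈{2}] r4c3's peers cover all but 2. So r4c3=2.
Step 3. [r1c2∈{3}] r1c2 has the single candidate 3 ⇒ r1c2=3.
Step 4. [r3c1∈{2}] only 2 remains possible at r3c1, so r3c1=2.
Step 5. [r4c2∈{4}] only 4 remains possible at r4c2, so r4c2=4.
Step 6. [r2c3∈{3}] r2c3 has the single candidate 3 ⇒ r2c3=3.
Step 7. [r4c1∈{3}] r4c1 is down to just 3. So r4c1=3.
Step 8. [r1c4∈{2}] r1c4's peers cover all but 2, so r1c4=2.
Step 9. [r2c4∈{4}] nothing but 4 survives at r2c4, so r2c4=4.
Step 10. [r4c4∈{1}] r4c4's peers cover all but 1, so r4c4=1.
Step 11. [r2c1∈{1}] r2c1's peers cover all but 1, so r2c1=1.

Answer: 4 3 1 2 / 1 2 3 4 / 2 1 4 3 / 3 4 2 1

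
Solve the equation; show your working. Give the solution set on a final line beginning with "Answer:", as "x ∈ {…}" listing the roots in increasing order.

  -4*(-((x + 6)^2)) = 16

Step 1. [-4*(-((x + 6)^2)) = 16] leading coefficient -4: divide by -4 ⇒ div: -((x + 6)^2) = -4.
Step 2. [-((x + 6)^2) = -4] flip signs both sides. So neg: (x + 6)^2 = 4.
Step 3. [(x + 6)^2 = 4] LHS squared, RHS 4 ≥ 0: apply √ (±). So sqrt: x + 6 = 2 or -2.
Step 4. [x + 6 = 2 or -2] the outer +6 inverts by subtracting 6. So sub: x = -4 or -8.

Answer: x ∈ {-8, -4}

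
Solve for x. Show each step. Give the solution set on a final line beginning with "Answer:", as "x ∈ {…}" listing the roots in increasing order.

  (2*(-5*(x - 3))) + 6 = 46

Step 1. [(2*(-5*(x - 3))) + 6 = 46] 6 comes off first (subtract 6) ⇒ sub: 2*(-5*(x - 3)) = 40.
Step 2. [2*(-5*(x - 3)) = 40] 2 out front; divide by 2, so div: -5*(x - 3) = 20.
Step 3. [-5*(x - 3) = 20] leading coefficient -5: divide by -5, so div: x - 3 = -4.
Step 4. [x - 3 = -4] peel the -3: add 3 from each side. So sub: x = -1.

Answer: x ∈ {-1}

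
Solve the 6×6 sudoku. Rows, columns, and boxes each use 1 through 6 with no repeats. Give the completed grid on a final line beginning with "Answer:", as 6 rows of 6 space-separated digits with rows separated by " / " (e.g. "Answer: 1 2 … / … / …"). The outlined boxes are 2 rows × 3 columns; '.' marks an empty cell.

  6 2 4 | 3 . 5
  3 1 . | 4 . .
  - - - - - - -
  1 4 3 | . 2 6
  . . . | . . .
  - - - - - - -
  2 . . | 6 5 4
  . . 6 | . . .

Step 1. [r4c1∈{5}] only 5 remains possible at r4c1, so r4c1=5.
Step 2. [r4c4∈{1}] r4c4's peers cover all but 1, so r4c4=1.
Step 3. [r6c6∈{1,2,3}] r6c6 is the only open cell in col 6 admitting 1 ⇒ r6c6=1.
Step 4. [r6c5∈{3}] r6c5 is down to just 3 ⇒ r6c5=3.
Step 5. [r1c5∈{1}] r1c5 is down to just 1 ⇒ r1c5=1.
Step 6. [r5c3∈{1}] nothing but 1 survives at r5c3. So r5c3=1.
Step 7. [r4c2∈{6}] only 6 remains possible at r4c2 ⇒ r4c2=6.
Step 8. [r2c3∈{5}] r2c3's peers cover all but 5, so r2c3=5.
Step 9. [r2c6∈{2}] r2c6 has the single candidate 2 ⇒ r2c6=2.
Step 10. [r6c1∈{4}] r6c1 is down to just 4, so r6c1=4.
Step 11. [r2c5∈{6}] r2c5's peers cover all but 6 ⇒ r2c5=6.
Step 12. [r4c3∈{2}] r4c3's peers cover all but 2. So r4c3=2.
Step 13. [r6c4∈{2}] r6c4 has the single candidate 2, so r6c4=2.
Step 14. [r4c5∈{4}] only 4 remains possible at r4c5. So r4c5=4.
Step 15. [r4c6∈{3}] r4c6 is down to just 3, so r4c6=3.
Step 16. [r6c2∈{5}] r6c2's peers cover all but 5. So r6c2=5.
Step 17. [r3c4∈{5}] r3c4 is down to just 5, so r3c4=5.
Step 18. [r5c2∈{3}] r5c2 has the single candidate 3 ⇒ r5c2=3.

Answer: 6 2 4 3 1 5 / 3 1 5 4 6 2 / 1 4 3 5 2 6 / 5 6 2 1 4 3 / 2 3 1 6 5 4 / 4 5 6 2 3 1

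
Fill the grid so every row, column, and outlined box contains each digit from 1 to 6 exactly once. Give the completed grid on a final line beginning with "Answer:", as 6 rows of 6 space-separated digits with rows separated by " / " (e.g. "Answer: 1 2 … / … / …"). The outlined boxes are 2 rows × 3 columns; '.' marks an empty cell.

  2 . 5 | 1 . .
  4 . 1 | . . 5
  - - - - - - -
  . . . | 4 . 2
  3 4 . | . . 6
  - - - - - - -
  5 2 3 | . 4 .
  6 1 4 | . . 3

Step 1. [r2c4∈{2,3,6}] in col 4, 3 fits only at r2c4. So r2c4=3.
Step 2. [r2c2∈{6}] nothing but 6 survives at r2c2 ⇒ r2c2=6.
Step 3. [r4c4∈{5}] r4c4 is down to just 5, so r4c4=5.
Step 4. [r6c5∈{2,5}] r6c5 is the only open cell in row 6 admitting 5, so r6c5=5.
Step 5. [r3c5∈{1,3}] r3c5 is the only open cell in row 3 admitting 3. So r3c5=3.
Step 6. [r4c3∈{2}] nothing but 2 survives at r4c3. So r4c3=2.
Step 7. [r5c4∈{6}] r5c4 has the single candidate 6, so r5c4=6.
Step 8. [r4c5∈{1}] r4c5 has the single candidate 1. So r4c5=1.
Step 9. [r1c5∈{6}] nothing but 6 survives at r1c5, so r1c5=6.
Step 10. [r3c3∈{6}] nothing but 6 survives at r3c3. So r3c3=6.
Step 11. [r3c2∈{5}] r3c2's peers cover all but 5, so r3c2=5.
Step 12. [r5c6∈{1}] only 1 remains possible at r5c6. So r5c6=1.
Step 13. [r1c6∈{4}] nothing but 4 survives at r1c6. So r1c6=4.
Step 14. [r1c2∈{3}] r1c2 is down to just 3 ⇒ r1c2=3.
Step 15. [r3c1∈{1}] nothing but 1 survives at r3c1. So r3c1=1.
Step 16. [r6c4∈{2}] only 2 remains possible at r6c4 ⇒ r6c4=2.
Step 17. [r2c5∈{2}] r2c5 is down to just 2, so r2c5=2.

Answer: 2 3 5 1 6 4 / 4 6 1 3 2 5 / 1 5 6 4 3 2 / 3 4 2 5 1 6 / 5 2 3 6 4 1 / 6 1 4 2 5 3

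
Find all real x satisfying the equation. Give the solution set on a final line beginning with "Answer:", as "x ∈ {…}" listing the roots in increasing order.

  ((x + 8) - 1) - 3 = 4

Step 1. [((x + 8) - 1) - 3 = 4] the outer -3 inverts by adding 3. So sub: (x + 8) - 1 = 7.
Step 2. [(x + 8) - 1 = 7] 1 comes off first (add 1), so sub: x + 8 = 8.
Step 3. [x + 8 = 8] the outer +8 inverts by subtracting 8 ⇒ sub: x = 0.

Answer: x ∈ {0}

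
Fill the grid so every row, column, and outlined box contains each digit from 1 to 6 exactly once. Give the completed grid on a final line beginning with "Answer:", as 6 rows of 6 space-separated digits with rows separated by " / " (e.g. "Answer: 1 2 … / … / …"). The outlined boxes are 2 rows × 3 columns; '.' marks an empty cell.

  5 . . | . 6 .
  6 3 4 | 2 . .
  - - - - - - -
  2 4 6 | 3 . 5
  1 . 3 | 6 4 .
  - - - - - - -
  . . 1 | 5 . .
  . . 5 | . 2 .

Step 1. [r1c6∈{1,3,4}] row 1 places 3 nowhere but r1c6, so r1c6=3.
Step 2. [r2c6∈{1}] nothing but 1 survives at r2c6, so r2c6=1.
Step 3. [r6c1∈{3,4}] across row 6, 3 lands solely at r6c1, so r6c1=3.
Step 4. [r5c2∈{2,6}] 2 has one home in row 5: r5c2 ⇒ r5c2=2.
Step 5. [r5c6∈{4,6}] r5c6 is the only open cell in row 5 admitting 6, so r5c6=6.
Step 6. [r6c4∈{1,4}] across row 6, 1 lands solely at r6c4. So r6c4=1.
Step 7. [r5c5∈{3}] nothing but 3 survives at r5c5 ⇒ r5c5=3.
Step 8. [r3c5∈{1}] r3c5 has the single candidate 1, so r3c5=1.
Step 9. [r6c2∈{6}] only 6 remains possible at r6c2 ⇒ r6c2=6.
Step 10. [r1c3∈{2}] only 2 remains possible at r1c3. So r1c3=2.
Step 11. [r2c5∈{5}] r2c5 has the single candidate 5. So r2c5=5.
Step 12. [r4c2∈{5}] r4c2 has the single candidate 5. So r4c2=5.
Step 13. [r6c6∈{4}] r6c6's peers cover all but 4. So r6c6=4.
Step 14. [r1c4∈{4}] only 4 remains possible at r1c4. So r1c4=4.
Step 15. [r4c6∈{2}] only 2 remains possible at r4c6. So r4c6=2.
Step 16. [r1c2∈{1}] r1c2 has the single candidate 1. So r1c2=1.
Step 17. [r5c1∈{4}] r5c1's peers cover all but 4, so r5c1=4.

Answer: 5 1 2 4 6 3 / 6 3 4 2 5 1 / 2 4 6 3 1 5 / 1 5 3 6 4 2 / 4 2 1 5 3 6 / 3 6 5 1 2 4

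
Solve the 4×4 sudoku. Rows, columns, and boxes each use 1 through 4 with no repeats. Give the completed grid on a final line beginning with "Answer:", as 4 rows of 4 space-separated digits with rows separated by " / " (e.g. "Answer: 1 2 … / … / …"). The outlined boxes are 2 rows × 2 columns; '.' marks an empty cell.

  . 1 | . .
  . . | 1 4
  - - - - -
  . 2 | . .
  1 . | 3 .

Step 1. [r3c1∈{3,4}] row 3 places 3 nowhere but r3c1. So r3c1=3.
Step 2. [r1c3∈{2}] r1c3 has the single candidate 2, so r1c3=2.
Step 3. [r2c2∈{3}] r2c2 is down to just 3, so r2c2=3.
Step 4. [r4c2∈{4}] nothing but 4 survives at r4c2. So r4c2=4.
Step 5. [r4c4∈{2}] r4c4 has the single candidate 2, so r4c4=2.
Step 6. [r2c1∈{2}] r2c1's peers cover all but 2 ⇒ r2c1=2.
Step 7. [r3c4∈{1}] nothing but 1 survives at r3c4 ⇒ r3c4=1.
Step 8. [r3c3∈{4}] r3c3's peers cover all but 4 ⇒ r3c3=4.
Step 9. [r1c4∈{3}] nothing but 3 survives at r1c4, so r1c4=3.
Step 10. [r1c1∈{4}] r1c1 is down to just 4 ⇒ r1c1=4.

Answer: 4 1 2 3 / 2 3 1 4 / 3 2 4 1 / 1 4 3 2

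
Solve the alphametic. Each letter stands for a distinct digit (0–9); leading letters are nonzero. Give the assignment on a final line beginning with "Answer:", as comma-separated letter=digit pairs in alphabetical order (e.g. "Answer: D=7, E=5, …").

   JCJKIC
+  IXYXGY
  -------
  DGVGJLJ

Step 1. [col 1: C + Y ≡ J (mod 10)] no forcing yet in column 1 (carry-in 0); C=7 is free and consistent — try it, so C=7.
Step 2. [col 1: C + Y ≡ J (mod 10)] Y=9 is one option consistent with column 1 (C + Y ≡ J (mod 10), carry-in 0) — take it. So Y=9.
Step 3. [D] D is the leading digit of a 7-digit sum of two 6-digit numbers; the final carry is exactly 1, so D=1.
Step 4. [col 1: C + Y ≡ J (mod 10)] in column 1 we have C+Y≡J with carry-in 0; given C=7, Y=9 and digits 1,7,9 already taken and all letters distinct, that pins J to 6 ⇒ J=6.
Step 5. [col 2: I + G ≡ L (mod 10)] no forcing yet in column 2 (carry-in 1); L=4 is free and consistent — try it ⇒ L=4.
Step 6. [col 2: I + G ≡ L (mod 10)] column 2 (I + G ≡ L (mod 10), carry-in 1) doesn't pin G yet; pick G=5 and continue. So G=5.
Step 7. [col 2: I + G ≡ L (mod 10)] column 2 reads I+G+carry(1)=L with G=5, L=4; with digits 1,4,5,6,7,9 already taken and all letters distinct, the only value for I is 8, so I=8.
Step 8. [col 3: K + X ≡ J (mod 10)] no forcing yet in column 3 (carry-in 1); X=2 is free and consistent — try it, so X=2.
Step 9. [col 3: K + X ≡ J (mod 10)] column 3 reads K+X+carry(1)=J with X=2, J=6; with digits 1,2,4,5,6,7,8,9 already taken and all letters distinct, the only value for K is 3, so K=3.
Step 10. [col 5: C + X ≡ V (mod 10)] in column 5 we have C+X≡V with carry-in 1; given C=7, X=2 and digits 1,2,3,4,5,6,7,8,9 already taken and all letters distinct, that pins V to 0, so V=0.

Answer: C=7, D=1, G=5, I=8, J=6, K=3, L=4, V=0, X=2, Y=9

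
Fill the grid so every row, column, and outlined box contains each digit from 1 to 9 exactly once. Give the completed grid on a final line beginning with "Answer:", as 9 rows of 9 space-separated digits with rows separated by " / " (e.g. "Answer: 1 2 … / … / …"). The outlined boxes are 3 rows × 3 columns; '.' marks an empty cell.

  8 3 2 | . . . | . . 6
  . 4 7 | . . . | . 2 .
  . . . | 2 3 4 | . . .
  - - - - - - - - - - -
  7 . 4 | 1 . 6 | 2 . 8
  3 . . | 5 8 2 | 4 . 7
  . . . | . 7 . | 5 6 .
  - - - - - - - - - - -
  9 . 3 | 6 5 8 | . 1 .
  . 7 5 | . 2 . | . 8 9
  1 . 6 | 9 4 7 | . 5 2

Step 1. [r6c9∈{1,3}] r6c9 is the only open cell in box 6 admitting 1 ⇒ r6c9=1.
Step 2. [r5c8∈{9}] r5c8 has the single candidate 9, so r5c8=9.
Step 3. [r4c5∈{9}] only 9 remains possible at r4c5. So r4c5=9.
Step 4. [r3c7∈{1,7,8,9}] row 3 places 8 nowhere but r3c7, so r3c7=8.
Step 5. [r1c5∈{1}] r1c5 is down to just 1, so r1c5=1.
Step 6. [r8c4∈{3}] r8c4 has the single candidate 3, so r8c4=3.
Step 7. [r3c9∈{5}] only 5 remains possible at r3c9 ⇒ r3c9=5.
Step 8. [r1c4∈{7}] r1c4 has the single candidate 7. So r1c4=7.
Step 9. [r1c6∈{5,9}] r1c6 is the only open cell in row 1 admitting 5, so r1c6=5.
Step 10. [r5c2∈{1,6}] in row 5, 6 fits only at r5c2. So r5c2=6.
Step 11. [r2c7∈{1,3,9}] 1 has one home in row 2: r2c7, so r2c7=1.
Step 12. [r3c2∈{1,9}] in col 2, 1 fits only at r3c2. So r3c2=1.
Step 13. [r6c2∈{2,8,9}] 9 has one home in col 2: r6c2. So r6c2=9.
Step 14. [r3c1∈{6}] nothing but 6 survives at r3c1, so r3c1=6.
Step 15. [r9c7∈{3}] r9c7's peers cover all but 3 ⇒ r9c7=3.
Step 16. [r2c4∈{8}] r2c4's peers cover all but 8. So r2c4=8.
Step 17. [r7c7∈{7}] r7c7's peers cover all but 7. So r7c7=7.
Step 18. [r8c6∈{1}] nothing but 1 survives at r8c6, so r8c6=1.
Step 19. [r1c7∈{9}] r1c7 has the single candidate 9. So r1c7=9.
Step 20. [r6c4∈{4}] r6c4 has the single candidate 4 ⇒ r6c4=4.
Step 21. [r8c1∈{4}] only 4 remains possible at r8c1 ⇒ r8c1=4.
Step 22. [r3c3∈{9}] r3c3 is down to just 9, so r3c3=9.
Step 23. [r1c8∈{4}] nothing but 4 survives at r1c8, so r1c8=4.
Step 24. [r4c2∈{5}] r4c2 is down to just 5, so r4c2=5.
Step 25. [r2c1∈{5}] only 5 remains possible at r2c1. So r2c1=5.
Step 26. [r7c9∈{4}] r7c9 has the single candidate 4, so r7c9=4.
Step 27. [r9c2∈{8}] r9c2's peers cover all but 8, so r9c2=8.
Step 28. [r7c2∈{2}] r7c2's peers cover all but 2 ⇒ r7c2=2.
Step 29. [r3c8∈{7}] only 7 remains possible at r3c8 ⇒ r3c8=7.
Step 30. [r4c8∈{3}] r4c8's peers cover all but 3, so r4c8=3.
Step 31. [r6c1∈{2}] r6c1 has the single candidate 2, so r6c1=2.
Step 32. [r8c7∈{6}] r8c7 is down to just 6 ⇒ r8c7=6.
Step 33. [r5c3∈{1}] only 1 remains possible at r5c3. So r5c3=1.
Step 34. [r6c3∈{8}] r6c3 has the single candidate 8, so r6c3=8.
Step 35. [r2c5∈{6}] r2c5 has the single candidate 6. So r2c5=6.
Step 36. [r2c6∈{9}] r2c6's peers cover all but 9. So r2c6=9.
Step 37. [r2c9∈{3}] nothing but 3 survives at r2c9, so r2c9=3.
Step 38. [r6c6∈{3}] r6c6 has the single candidate 3. So r6c6=3.

Answer: 8 3 2 7 1 5 9 4 6 / 5 4 7 8 6 9 1 2 3 / 6 1 9 2 3 4 8 7 5 / 7 5 4 1 9 6 2 3 8 / 3 6 1 5 8 2 4 9 7 / 2 9 8 4 7 3 5 6 1 / 9 2 3 6 5 8 7 1 4 / 4 7 5 3 2 1 6 8 9 / 1 8 6 9 4 7 3 5 2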